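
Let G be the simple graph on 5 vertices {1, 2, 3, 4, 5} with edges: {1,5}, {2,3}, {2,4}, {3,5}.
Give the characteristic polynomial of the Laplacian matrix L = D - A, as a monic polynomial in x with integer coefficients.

Reading degrees in the order [1, 2, 3, 4, 5] gives [1, 2, 2, 1, 2]; set D = diag(1, 2, 2, 1, 2) and form L = D - A. Computing det(xI - L) by cofactor expansion (or equivalently via sum-over-permutations) gives x^5 - 8x^4 + 21x^3 - 20x^2 + 5x. Since p(0) = det(-L) = 0, x divides p(x). The largest eigenvalue, 3.6180, is at most the vertex count 5. The eigenvalues sum to 8, which equals trace(L) = 2|E|.

x^5 - 8x^4 + 21x^3 - 20x^2 + 5x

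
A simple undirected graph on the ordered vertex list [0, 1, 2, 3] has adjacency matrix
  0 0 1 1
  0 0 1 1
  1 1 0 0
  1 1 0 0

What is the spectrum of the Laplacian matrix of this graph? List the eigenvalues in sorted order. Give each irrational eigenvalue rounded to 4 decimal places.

[0, 2, 2, 4]

Reading degrees in the order [0, 1, 2, 3] gives [2, 2, 2, 2]; set D = diag(2, 2, 2, 2) and form L = D - A. L is symmetric positive semidefinite, so every eigenvalue is real and nonnegative. By the matrix-tree theorem the graph has (1/4) * product of the nonzero eigenvalues = 4 spanning trees.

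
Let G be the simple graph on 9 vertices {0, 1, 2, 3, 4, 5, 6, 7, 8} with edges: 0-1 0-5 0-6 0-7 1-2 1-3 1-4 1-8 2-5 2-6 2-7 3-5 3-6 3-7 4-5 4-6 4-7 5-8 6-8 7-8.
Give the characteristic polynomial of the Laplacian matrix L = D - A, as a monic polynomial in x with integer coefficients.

Reading degrees in the order [0, 1, 2, 3, 4, 5, 6, 7, 8] gives [4, 5, 4, 4, 4, 5, 5, 5, 4]; set D = diag(4, 5, 4, 4, 4, 5, 5, 5, 4) and form L = D - A. The eigenvalues of L are [0, 4, 4, 4, 4, 5, 5, 5, 9]; the characteristic polynomial is the product of (x - lambda_i), which multiplies out to x^9 - 40x^8 + 690x^7 - 6720x^6 + 40485x^5 - 154704x^4 + 366560x^3 - 492800x^2 + 288000x. Since p(0) = det(-L) = 0, x divides p(x).

x^9 - 40x^8 + 690x^7 - 6720x^6 + 40485x^5 - 154704x^4 + 366560x^3 - 492800x^2 + 288000x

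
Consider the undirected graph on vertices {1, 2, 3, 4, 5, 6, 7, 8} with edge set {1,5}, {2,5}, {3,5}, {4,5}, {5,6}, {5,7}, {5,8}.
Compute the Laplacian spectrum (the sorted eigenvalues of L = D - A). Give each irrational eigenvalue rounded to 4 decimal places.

[0, 1, 1, 1, 1, 1, 1, 8]

Reading degrees in the order [1, 2, 3, 4, 5, 6, 7, 8] gives [1, 1, 1, 1, 7, 1, 1, 1]; set D = diag(1, 1, 1, 1, 7, 1, 1, 1) and form L = D - A. Since every row of L sums to 0, the all-ones vector is in the kernel and 0 is an eigenvalue. The single zero eigenvalue shows the graph is connected. The eigenvalues sum to 14, which equals trace(L) = 2|E|.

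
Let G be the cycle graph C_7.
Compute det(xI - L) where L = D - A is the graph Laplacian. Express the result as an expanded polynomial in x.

x^7 - 14x^6 + 77x^5 - 210x^4 + 294x^3 - 196x^2 + 49x

The graph has 7 vertices and degree multiset [2, 2, 2, 2, 2, 2, 2]; D is the diagonal matrix of degrees and L = D - A. L has integer entries, so p(x) = det(xI - L) has integer coefficients. Expanding the determinant yields x^7 - 14x^6 + 77x^5 - 210x^4 + 294x^3 - 196x^2 + 49x. The coefficient of x^6 equals -trace(L) = -14, matching the sum of degrees. There is one zero in the spectrum, matching the 1 component.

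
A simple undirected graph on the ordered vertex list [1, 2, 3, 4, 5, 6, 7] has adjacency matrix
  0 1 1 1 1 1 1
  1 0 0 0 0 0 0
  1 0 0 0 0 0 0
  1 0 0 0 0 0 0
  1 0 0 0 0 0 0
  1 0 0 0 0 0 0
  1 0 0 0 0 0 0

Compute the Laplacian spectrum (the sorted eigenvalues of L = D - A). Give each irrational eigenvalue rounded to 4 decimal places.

Each diagonal entry of L is the vertex degree and each off-diagonal entry is -1 where an edge is present, 0 otherwise; in the order [1, 2, 3, 4, 5, 6, 7] the diagonal is [6, 1, 1, 1, 1, 1, 1]. Since every row of L sums to 0, the all-ones vector is in the kernel and 0 is an eigenvalue. The single zero eigenvalue shows the graph is connected. There is one zero in the spectrum, matching the 1 component. The eigenvalues sum to 12, which equals trace(L) = 2|E|.

[0, 1, 1, 1, 1, 1, 7]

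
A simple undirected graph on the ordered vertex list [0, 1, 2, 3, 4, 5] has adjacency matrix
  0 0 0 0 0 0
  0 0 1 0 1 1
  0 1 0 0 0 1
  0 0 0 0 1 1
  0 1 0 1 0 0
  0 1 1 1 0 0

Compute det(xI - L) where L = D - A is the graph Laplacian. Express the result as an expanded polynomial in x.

With the vertex order [0, 1, 2, 3, 4, 5], the degrees are [0, 3, 2, 2, 2, 3], giving D = diag(0, 3, 2, 2, 2, 3) and L = D - A. L has integer entries, so p(x) = det(xI - L) has integer coefficients. Expanding the determinant yields x^6 - 12x^5 + 51x^4 - 90x^3 + 55x^2. The constant term is 0 because L is singular (the all-ones vector lies in its kernel). The eigenvalues sum to 12, which equals trace(L) = 2|E|. There are 2 zeros in the spectrum, matching the 2 components.

x^6 - 12x^5 + 51x^4 - 90x^3 + 55x^2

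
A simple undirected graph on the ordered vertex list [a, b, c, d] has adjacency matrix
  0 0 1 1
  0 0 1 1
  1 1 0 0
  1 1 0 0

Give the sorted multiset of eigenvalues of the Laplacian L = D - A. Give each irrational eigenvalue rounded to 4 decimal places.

Each diagonal entry of L is the vertex degree and each off-diagonal entry is -1 where an edge is present, 0 otherwise; in the order [a, b, c, d] the diagonal is [2, 2, 2, 2]. The multiplicity of 0 as a Laplacian eigenvalue equals the number of connected components. The eigenvalues sum to 8, which equals trace(L) = 2|E|.

[0, 2, 2, 4]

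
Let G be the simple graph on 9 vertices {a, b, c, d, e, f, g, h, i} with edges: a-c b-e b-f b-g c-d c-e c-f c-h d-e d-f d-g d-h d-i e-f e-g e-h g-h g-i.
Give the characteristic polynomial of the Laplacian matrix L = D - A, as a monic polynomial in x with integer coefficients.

x^9 - 36x^8 + 546x^7 - 4528x^6 + 22280x^5 - 65936x^4 + 113095x^3 - 100888x^2 + 34830x

Reading degrees in the order [a, b, c, d, e, f, g, h, i] gives [1, 3, 5, 6, 6, 4, 5, 4, 2]; set D = diag(1, 3, 5, 6, 6, 4, 5, 4, 2) and form L = D - A. Computing det(xI - L) by cofactor expansion (or equivalently via sum-over-permutations) gives x^9 - 36x^8 + 546x^7 - 4528x^6 + 22280x^5 - 65936x^4 + 113095x^3 - 100888x^2 + 34830x. Since p(0) = det(-L) = 0, x divides p(x). The largest eigenvalue, 7.2396, is at most the vertex count 9. The eigenvalues sum to 36, which equals trace(L) = 2|E|.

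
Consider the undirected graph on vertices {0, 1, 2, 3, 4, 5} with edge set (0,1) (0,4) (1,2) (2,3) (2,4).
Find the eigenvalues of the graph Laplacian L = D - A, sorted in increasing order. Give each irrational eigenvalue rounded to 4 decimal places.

Reading degrees in the order [0, 1, 2, 3, 4, 5] gives [2, 2, 3, 1, 2, 0]; set D = diag(2, 2, 3, 1, 2, 0) and form L = D - A. The multiplicity of 0 as a Laplacian eigenvalue equals the number of connected components. The 2 zero eigenvalues correspond to the 2 connected components.

[0, 0, 0.8299, 2, 2.6889, 4.4812]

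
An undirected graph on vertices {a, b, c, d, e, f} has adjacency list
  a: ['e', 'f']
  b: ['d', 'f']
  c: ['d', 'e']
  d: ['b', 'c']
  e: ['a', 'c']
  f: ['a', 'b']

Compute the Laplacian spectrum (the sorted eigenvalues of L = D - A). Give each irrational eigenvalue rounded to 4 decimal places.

[0, 1, 1, 3, 3, 4]

Reading degrees in the order [a, b, c, d, e, f] gives [2, 2, 2, 2, 2, 2]; set D = diag(2, 2, 2, 2, 2, 2) and form L = D - A. Since every row of L sums to 0, the all-ones vector is in the kernel and 0 is an eigenvalue. The single zero eigenvalue shows the graph is connected. The eigenvalues sum to 12, which equals trace(L) = 2|E|. The largest eigenvalue, 4, is at most the vertex count 6.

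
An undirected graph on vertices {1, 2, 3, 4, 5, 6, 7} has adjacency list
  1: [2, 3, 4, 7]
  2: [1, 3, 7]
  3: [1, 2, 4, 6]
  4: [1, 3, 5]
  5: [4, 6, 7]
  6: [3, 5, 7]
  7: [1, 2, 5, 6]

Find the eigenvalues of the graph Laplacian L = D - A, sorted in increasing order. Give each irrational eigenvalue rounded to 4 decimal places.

[0, 2.0681, 2.5858, 3.4824, 4.5176, 5.4142, 5.9319]

With the vertex order [1, 2, 3, 4, 5, 6, 7], the degrees are [4, 3, 4, 3, 3, 3, 4], giving D = diag(4, 3, 4, 3, 3, 3, 4) and L = D - A. Since every row of L sums to 0, the all-ones vector is in the kernel and 0 is an eigenvalue.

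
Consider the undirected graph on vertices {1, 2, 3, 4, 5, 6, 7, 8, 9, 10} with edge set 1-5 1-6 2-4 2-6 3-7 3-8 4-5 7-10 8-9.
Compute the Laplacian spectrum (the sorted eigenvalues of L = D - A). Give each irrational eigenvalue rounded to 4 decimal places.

[0, 0, 0.3820, 1.3820, 1.3820, 1.3820, 2.6180, 3.6180, 3.6180, 3.6180]

Each diagonal entry of L is the vertex degree and each off-diagonal entry is -1 where an edge is present, 0 otherwise; in the order [1, 2, 3, 4, 5, 6, 7, 8, 9, 10] the diagonal is [2, 2, 2, 2, 2, 2, 2, 2, 1, 1]. Since every row of L sums to 0, the all-ones vector is in the kernel and 0 is an eigenvalue. The 2 zero eigenvalues correspond to the 2 connected components. There are 2 zeros in the spectrum, matching the 2 components. The largest eigenvalue, 3.6180, is at most the vertex count 10.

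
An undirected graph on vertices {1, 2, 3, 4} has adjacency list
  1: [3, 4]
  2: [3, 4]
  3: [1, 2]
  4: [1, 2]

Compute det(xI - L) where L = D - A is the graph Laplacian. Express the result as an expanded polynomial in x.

With the vertex order [1, 2, 3, 4], the degrees are [2, 2, 2, 2], giving D = diag(2, 2, 2, 2) and L = D - A. L has integer entries, so p(x) = det(xI - L) has integer coefficients. Expanding the determinant yields x^4 - 8x^3 + 20x^2 - 16x. Since p(0) = det(-L) = 0, x divides p(x).

x^4 - 8x^3 + 20x^2 - 16x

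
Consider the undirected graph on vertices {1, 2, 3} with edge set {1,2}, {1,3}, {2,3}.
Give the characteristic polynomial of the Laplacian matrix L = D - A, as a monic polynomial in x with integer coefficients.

x^3 - 6x^2 + 9x

Reading degrees in the order [1, 2, 3] gives [2, 2, 2]; set D = diag(2, 2, 2) and form L = D - A. L has integer entries, so p(x) = det(xI - L) has integer coefficients. Expanding the determinant yields x^3 - 6x^2 + 9x. Since p(0) = det(-L) = 0, x divides p(x). The largest eigenvalue, 3, is at most the vertex count 3. By the matrix-tree theorem the graph has (1/3) * product of the nonzero eigenvalues = 3 spanning trees.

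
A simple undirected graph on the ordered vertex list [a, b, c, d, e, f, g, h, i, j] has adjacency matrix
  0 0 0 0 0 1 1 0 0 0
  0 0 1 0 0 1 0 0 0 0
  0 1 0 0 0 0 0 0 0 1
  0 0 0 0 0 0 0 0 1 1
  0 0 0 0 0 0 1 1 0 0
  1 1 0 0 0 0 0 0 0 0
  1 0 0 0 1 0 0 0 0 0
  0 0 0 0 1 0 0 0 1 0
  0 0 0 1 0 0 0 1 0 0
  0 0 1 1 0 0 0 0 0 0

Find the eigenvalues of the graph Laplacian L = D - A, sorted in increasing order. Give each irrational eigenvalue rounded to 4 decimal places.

Reading degrees in the order [a, b, c, d, e, f, g, h, i, j] gives [2, 2, 2, 2, 2, 2, 2, 2, 2, 2]; set D = diag(2, 2, 2, 2, 2, 2, 2, 2, 2, 2) and form L = D - A. Since every row of L sums to 0, the all-ones vector is in the kernel and 0 is an eigenvalue. The largest eigenvalue, 4, is at most the vertex count 10.

[0, 0.3820, 0.3820, 1.3820, 1.3820, 2.6180, 2.6180, 3.6180, 3.6180, 4]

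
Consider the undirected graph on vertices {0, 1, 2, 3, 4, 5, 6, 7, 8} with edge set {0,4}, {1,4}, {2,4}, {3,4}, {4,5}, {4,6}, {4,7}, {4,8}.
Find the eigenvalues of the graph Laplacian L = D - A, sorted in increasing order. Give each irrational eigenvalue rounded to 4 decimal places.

Each diagonal entry of L is the vertex degree and each off-diagonal entry is -1 where an edge is present, 0 otherwise; in the order [0, 1, 2, 3, 4, 5, 6, 7, 8] the diagonal is [1, 1, 1, 1, 8, 1, 1, 1, 1]. The multiplicity of 0 as a Laplacian eigenvalue equals the number of connected components. The largest eigenvalue, 9, is at most the vertex count 9. By the matrix-tree theorem the graph has (1/9) * product of the nonzero eigenvalues = 1 spanning tree.

[0, 1, 1, 1, 1, 1, 1, 1, 9]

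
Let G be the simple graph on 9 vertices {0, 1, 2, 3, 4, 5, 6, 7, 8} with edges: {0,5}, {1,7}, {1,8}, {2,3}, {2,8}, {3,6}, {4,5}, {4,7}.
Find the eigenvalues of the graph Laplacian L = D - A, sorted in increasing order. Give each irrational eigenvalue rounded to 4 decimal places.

[0, 0.1206, 0.4679, 1, 1.6527, 2.3473, 3, 3.5321, 3.8794]

With the vertex order [0, 1, 2, 3, 4, 5, 6, 7, 8], the degrees are [1, 2, 2, 2, 2, 2, 1, 2, 2], giving D = diag(1, 2, 2, 2, 2, 2, 1, 2, 2) and L = D - A. Diagonalising L (or applying a numerical eigensolver to the 9x9 matrix) gives the spectrum above. The single zero eigenvalue shows the graph is connected. The largest eigenvalue, 3.8794, is at most the vertex count 9.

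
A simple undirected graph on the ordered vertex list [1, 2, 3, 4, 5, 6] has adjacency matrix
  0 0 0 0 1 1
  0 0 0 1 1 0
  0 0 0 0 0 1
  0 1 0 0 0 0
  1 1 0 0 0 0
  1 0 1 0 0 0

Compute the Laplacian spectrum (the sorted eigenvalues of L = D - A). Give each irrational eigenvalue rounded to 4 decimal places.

[0, 0.2679, 1, 2, 3, 3.7321]

Each diagonal entry of L is the vertex degree and each off-diagonal entry is -1 where an edge is present, 0 otherwise; in the order [1, 2, 3, 4, 5, 6] the diagonal is [2, 2, 1, 1, 2, 2]. Since every row of L sums to 0, the all-ones vector is in the kernel and 0 is an eigenvalue. The single zero eigenvalue shows the graph is connected. By the matrix-tree theorem the graph has (1/6) * product of the nonzero eigenvalues = 1 spanning tree.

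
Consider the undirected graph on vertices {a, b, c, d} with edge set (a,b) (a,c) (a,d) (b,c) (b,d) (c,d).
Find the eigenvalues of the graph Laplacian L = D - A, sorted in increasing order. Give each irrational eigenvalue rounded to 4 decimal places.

[0, 4, 4, 4]

Each diagonal entry of L is the vertex degree and each off-diagonal entry is -1 where an edge is present, 0 otherwise; in the order [a, b, c, d] the diagonal is [3, 3, 3, 3]. L is symmetric positive semidefinite, so every eigenvalue is real and nonnegative. The largest eigenvalue, 4, is at most the vertex count 4.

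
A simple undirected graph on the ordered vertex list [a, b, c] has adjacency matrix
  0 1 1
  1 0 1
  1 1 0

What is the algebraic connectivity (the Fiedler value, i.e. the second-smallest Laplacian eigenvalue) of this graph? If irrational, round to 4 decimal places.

3

With the vertex order [a, b, c], the degrees are [2, 2, 2], giving D = diag(2, 2, 2) and L = D - A. Computing the eigenvalues of L and sorting gives [0, 3, 3]. The Fiedler value lambda_2 = 3 is strictly positive, so the graph is connected. The eigenvalues sum to 6, which equals trace(L) = 2|E|. There is one zero in the spectrum, matching the 1 component.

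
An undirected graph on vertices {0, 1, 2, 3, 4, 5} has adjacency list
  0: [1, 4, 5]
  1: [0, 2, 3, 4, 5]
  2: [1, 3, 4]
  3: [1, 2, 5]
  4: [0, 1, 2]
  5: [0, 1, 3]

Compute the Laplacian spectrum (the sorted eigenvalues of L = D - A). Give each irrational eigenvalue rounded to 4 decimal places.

[0, 2.3820, 2.3820, 4.6180, 4.6180, 6]

With the vertex order [0, 1, 2, 3, 4, 5], the degrees are [3, 5, 3, 3, 3, 3], giving D = diag(3, 5, 3, 3, 3, 3) and L = D - A. Since every row of L sums to 0, the all-ones vector is in the kernel and 0 is an eigenvalue.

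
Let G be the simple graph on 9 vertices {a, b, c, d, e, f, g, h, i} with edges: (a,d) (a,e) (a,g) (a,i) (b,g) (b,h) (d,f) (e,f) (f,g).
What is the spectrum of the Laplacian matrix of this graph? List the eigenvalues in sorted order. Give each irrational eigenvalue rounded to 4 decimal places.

[0, 0, 0.3657, 0.9458, 2, 2, 3.2943, 3.6988, 5.6954]

Each diagonal entry of L is the vertex degree and each off-diagonal entry is -1 where an edge is present, 0 otherwise; in the order [a, b, c, d, e, f, g, h, i] the diagonal is [4, 2, 0, 2, 2, 3, 3, 1, 1]. The multiplicity of 0 as a Laplacian eigenvalue equals the number of connected components. The 2 zero eigenvalues correspond to the 2 connected components. The eigenvalues sum to 18, which equals trace(L) = 2|E|.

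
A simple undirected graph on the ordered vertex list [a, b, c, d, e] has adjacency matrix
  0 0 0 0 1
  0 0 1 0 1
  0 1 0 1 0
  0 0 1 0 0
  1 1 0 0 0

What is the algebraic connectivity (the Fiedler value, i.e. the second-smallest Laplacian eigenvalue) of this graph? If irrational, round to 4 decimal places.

Reading degrees in the order [a, b, c, d, e] gives [1, 2, 2, 1, 2]; set D = diag(1, 2, 2, 1, 2) and form L = D - A. Computing the eigenvalues of L and sorting gives [0, 0.3820, 1.3820, 2.6180, 3.6180]. The Fiedler value lambda_2 = 0.3820 is strictly positive, so the graph is connected. The largest eigenvalue, 3.6180, is at most the vertex count 5.

0.3820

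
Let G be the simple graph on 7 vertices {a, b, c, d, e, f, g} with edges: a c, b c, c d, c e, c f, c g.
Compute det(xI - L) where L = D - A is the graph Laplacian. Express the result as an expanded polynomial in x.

With the vertex order [a, b, c, d, e, f, g], the degrees are [1, 1, 6, 1, 1, 1, 1], giving D = diag(1, 1, 6, 1, 1, 1, 1) and L = D - A. Computing det(xI - L) by cofactor expansion (or equivalently via sum-over-permutations) gives x^7 - 12x^6 + 45x^5 - 80x^4 + 75x^3 - 36x^2 + 7x. The coefficient of x^6 equals -trace(L) = -12, matching the sum of degrees.

x^7 - 12x^6 + 45x^5 - 80x^4 + 75x^3 - 36x^2 + 7x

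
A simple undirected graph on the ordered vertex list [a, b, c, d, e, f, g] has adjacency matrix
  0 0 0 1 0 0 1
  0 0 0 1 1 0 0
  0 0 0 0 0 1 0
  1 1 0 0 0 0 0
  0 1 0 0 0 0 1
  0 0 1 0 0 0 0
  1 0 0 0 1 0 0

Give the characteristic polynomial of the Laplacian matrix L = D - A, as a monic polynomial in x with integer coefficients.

x^7 - 12x^6 + 55x^5 - 120x^4 + 125x^3 - 50x^2

Each diagonal entry of L is the vertex degree and each off-diagonal entry is -1 where an edge is present, 0 otherwise; in the order [a, b, c, d, e, f, g] the diagonal is [2, 2, 1, 2, 2, 1, 2]. L has integer entries, so p(x) = det(xI - L) has integer coefficients. Expanding the determinant yields x^7 - 12x^6 + 55x^5 - 120x^4 + 125x^3 - 50x^2. Since p(0) = det(-L) = 0, x divides p(x). The eigenvalues sum to 12, which equals trace(L) = 2|E|.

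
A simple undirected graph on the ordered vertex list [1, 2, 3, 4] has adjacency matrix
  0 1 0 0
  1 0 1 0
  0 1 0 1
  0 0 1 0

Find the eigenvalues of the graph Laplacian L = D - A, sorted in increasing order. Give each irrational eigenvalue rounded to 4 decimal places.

Each diagonal entry of L is the vertex degree and each off-diagonal entry is -1 where an edge is present, 0 otherwise; in the order [1, 2, 3, 4] the diagonal is [1, 2, 2, 1]. Diagonalising L (or applying a numerical eigensolver to the 4x4 matrix) gives the spectrum above. The single zero eigenvalue shows the graph is connected. By the matrix-tree theorem the graph has (1/4) * product of the nonzero eigenvalues = 1 spanning tree. There is one zero in the spectrum, matching the 1 component.

[0, 0.5858, 2, 3.4142]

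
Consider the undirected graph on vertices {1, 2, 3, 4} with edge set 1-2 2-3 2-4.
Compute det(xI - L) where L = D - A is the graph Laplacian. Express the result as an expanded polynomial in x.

With the vertex order [1, 2, 3, 4], the degrees are [1, 3, 1, 1], giving D = diag(1, 3, 1, 1) and L = D - A. Computing det(xI - L) by cofactor expansion (or equivalently via sum-over-permutations) gives x^4 - 6x^3 + 9x^2 - 4x. Since p(0) = det(-L) = 0, x divides p(x).

x^4 - 6x^3 + 9x^2 - 4x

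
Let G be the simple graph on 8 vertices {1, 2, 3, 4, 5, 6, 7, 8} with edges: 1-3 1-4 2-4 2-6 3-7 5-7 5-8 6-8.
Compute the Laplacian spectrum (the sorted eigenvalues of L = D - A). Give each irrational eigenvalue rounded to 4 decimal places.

[0, 0.5858, 0.5858, 2, 2, 3.4142, 3.4142, 4]

Each diagonal entry of L is the vertex degree and each off-diagonal entry is -1 where an edge is present, 0 otherwise; in the order [1, 2, 3, 4, 5, 6, 7, 8] the diagonal is [2, 2, 2, 2, 2, 2, 2, 2]. The multiplicity of 0 as a Laplacian eigenvalue equals the number of connected components. The single zero eigenvalue shows the graph is connected.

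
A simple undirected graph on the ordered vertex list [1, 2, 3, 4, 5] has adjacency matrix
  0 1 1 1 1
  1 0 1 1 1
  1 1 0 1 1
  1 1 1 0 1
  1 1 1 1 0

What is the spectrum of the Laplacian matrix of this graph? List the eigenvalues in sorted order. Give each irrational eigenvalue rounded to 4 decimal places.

Reading degrees in the order [1, 2, 3, 4, 5] gives [4, 4, 4, 4, 4]; set D = diag(4, 4, 4, 4, 4) and form L = D - A. The multiplicity of 0 as a Laplacian eigenvalue equals the number of connected components. There is one zero in the spectrum, matching the 1 component. The eigenvalues sum to 20, which equals trace(L) = 2|E|.

[0, 5, 5, 5, 5]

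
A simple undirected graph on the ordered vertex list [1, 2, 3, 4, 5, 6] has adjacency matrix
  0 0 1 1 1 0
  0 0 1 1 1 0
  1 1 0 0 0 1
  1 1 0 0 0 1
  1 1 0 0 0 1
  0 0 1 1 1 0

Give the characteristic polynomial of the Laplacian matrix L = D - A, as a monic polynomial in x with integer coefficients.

x^6 - 18x^5 + 126x^4 - 432x^3 + 729x^2 - 486x

With the vertex order [1, 2, 3, 4, 5, 6], the degrees are [3, 3, 3, 3, 3, 3], giving D = diag(3, 3, 3, 3, 3, 3) and L = D - A. The eigenvalues of L are [0, 3, 3, 3, 3, 6]; the characteristic polynomial is the product of (x - lambda_i), which multiplies out to x^6 - 18x^5 + 126x^4 - 432x^3 + 729x^2 - 486x. Since p(0) = det(-L) = 0, x divides p(x). By the matrix-tree theorem the graph has (1/6) * product of the nonzero eigenvalues = 81 spanning trees.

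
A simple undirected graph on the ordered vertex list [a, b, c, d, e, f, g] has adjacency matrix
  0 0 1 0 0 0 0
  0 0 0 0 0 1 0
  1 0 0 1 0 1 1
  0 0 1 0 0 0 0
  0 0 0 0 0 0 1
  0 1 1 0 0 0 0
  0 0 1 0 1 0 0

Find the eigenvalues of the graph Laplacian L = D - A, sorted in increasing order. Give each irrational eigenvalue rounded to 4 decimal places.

Reading degrees in the order [a, b, c, d, e, f, g] gives [1, 1, 4, 1, 1, 2, 2]; set D = diag(1, 1, 4, 1, 1, 2, 2) and form L = D - A. L is symmetric positive semidefinite, so every eigenvalue is real and nonnegative.

[0, 0.3820, 0.6086, 1, 2.2271, 2.6180, 5.1642]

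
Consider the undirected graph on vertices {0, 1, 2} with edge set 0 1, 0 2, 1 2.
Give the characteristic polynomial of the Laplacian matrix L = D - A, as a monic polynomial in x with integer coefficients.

x^3 - 6x^2 + 9x

With the vertex order [0, 1, 2], the degrees are [2, 2, 2], giving D = diag(2, 2, 2) and L = D - A. L has integer entries, so p(x) = det(xI - L) has integer coefficients. Expanding the determinant yields x^3 - 6x^2 + 9x. The constant term is 0 because L is singular (the all-ones vector lies in its kernel). There is one zero in the spectrum, matching the 1 component. The eigenvalues sum to 6, which equals trace(L) = 2|E|.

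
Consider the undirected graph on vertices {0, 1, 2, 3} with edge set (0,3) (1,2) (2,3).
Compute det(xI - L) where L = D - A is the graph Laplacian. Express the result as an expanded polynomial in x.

With the vertex order [0, 1, 2, 3], the degrees are [1, 1, 2, 2], giving D = diag(1, 1, 2, 2) and L = D - A. Computing det(xI - L) by cofactor expansion (or equivalently via sum-over-permutations) gives x^4 - 6x^3 + 10x^2 - 4x. Since p(0) = det(-L) = 0, x divides p(x).

x^4 - 6x^3 + 10x^2 - 4x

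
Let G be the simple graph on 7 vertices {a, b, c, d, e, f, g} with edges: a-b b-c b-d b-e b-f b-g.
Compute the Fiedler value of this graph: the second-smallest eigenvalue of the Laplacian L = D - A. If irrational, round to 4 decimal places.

With the vertex order [a, b, c, d, e, f, g], the degrees are [1, 6, 1, 1, 1, 1, 1], giving D = diag(1, 6, 1, 1, 1, 1, 1) and L = D - A. The smallest Laplacian eigenvalue is always 0. The next one, lambda_2 = 1, measures how hard the graph is to disconnect: larger values mean better connectivity. The largest eigenvalue, 7, is at most the vertex count 7.

1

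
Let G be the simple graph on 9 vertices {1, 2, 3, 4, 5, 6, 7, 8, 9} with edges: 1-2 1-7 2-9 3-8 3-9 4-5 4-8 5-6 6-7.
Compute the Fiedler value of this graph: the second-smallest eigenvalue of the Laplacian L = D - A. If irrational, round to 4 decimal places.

With the vertex order [1, 2, 3, 4, 5, 6, 7, 8, 9], the degrees are [2, 2, 2, 2, 2, 2, 2, 2, 2], giving D = diag(2, 2, 2, 2, 2, 2, 2, 2, 2) and L = D - A. The smallest Laplacian eigenvalue is always 0. The next one, lambda_2 = 0.4679, measures how hard the graph is to disconnect: larger values mean better connectivity. By the matrix-tree theorem the graph has (1/9) * product of the nonzero eigenvalues = 9 spanning trees. The eigenvalues sum to 18, which equals trace(L) = 2|E|.

0.4679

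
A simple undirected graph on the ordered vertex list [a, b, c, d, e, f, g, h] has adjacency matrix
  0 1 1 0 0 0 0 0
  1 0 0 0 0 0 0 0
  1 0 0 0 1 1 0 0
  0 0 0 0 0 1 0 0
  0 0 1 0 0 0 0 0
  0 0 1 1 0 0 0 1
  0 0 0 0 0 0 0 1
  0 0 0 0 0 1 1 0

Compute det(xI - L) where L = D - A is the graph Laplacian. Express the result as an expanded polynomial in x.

Reading degrees in the order [a, b, c, d, e, f, g, h] gives [2, 1, 3, 1, 1, 3, 1, 2]; set D = diag(2, 1, 3, 1, 1, 3, 1, 2) and form L = D - A. L has integer entries, so p(x) = det(xI - L) has integer coefficients. Expanding the determinant yields x^8 - 14x^7 + 76x^6 - 204x^5 + 286x^4 - 204x^3 + 68x^2 - 8x. The coefficient of x^7 equals -trace(L) = -14, matching the sum of degrees. There is one zero in the spectrum, matching the 1 component.

x^8 - 14x^7 + 76x^6 - 204x^5 + 286x^4 - 204x^3 + 68x^2 - 8x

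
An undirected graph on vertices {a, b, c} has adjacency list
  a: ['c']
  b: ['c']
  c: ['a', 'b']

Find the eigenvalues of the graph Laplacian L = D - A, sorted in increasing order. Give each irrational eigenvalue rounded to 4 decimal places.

Each diagonal entry of L is the vertex degree and each off-diagonal entry is -1 where an edge is present, 0 otherwise; in the order [a, b, c] the diagonal is [1, 1, 2]. Diagonalising L (or applying a numerical eigensolver to the 3x3 matrix) gives the spectrum above. There is one zero in the spectrum, matching the 1 component.

[0, 1, 3]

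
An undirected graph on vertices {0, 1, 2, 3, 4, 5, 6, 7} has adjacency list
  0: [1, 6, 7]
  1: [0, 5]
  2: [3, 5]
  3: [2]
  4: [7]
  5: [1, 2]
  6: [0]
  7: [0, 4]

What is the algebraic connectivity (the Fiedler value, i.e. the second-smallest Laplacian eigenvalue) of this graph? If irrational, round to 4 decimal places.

With the vertex order [0, 1, 2, 3, 4, 5, 6, 7], the degrees are [3, 2, 2, 1, 1, 2, 1, 2], giving D = diag(3, 2, 2, 1, 1, 2, 1, 2) and L = D - A. Computing the eigenvalues of L and sorting gives [0, 0.1864, 0.5858, 1, 2, 2.4707, 3.4142, 4.3429]. The Fiedler value lambda_2 = 0.1864 is strictly positive, so the graph is connected. The eigenvalues sum to 14, which equals trace(L) = 2|E|.

0.1864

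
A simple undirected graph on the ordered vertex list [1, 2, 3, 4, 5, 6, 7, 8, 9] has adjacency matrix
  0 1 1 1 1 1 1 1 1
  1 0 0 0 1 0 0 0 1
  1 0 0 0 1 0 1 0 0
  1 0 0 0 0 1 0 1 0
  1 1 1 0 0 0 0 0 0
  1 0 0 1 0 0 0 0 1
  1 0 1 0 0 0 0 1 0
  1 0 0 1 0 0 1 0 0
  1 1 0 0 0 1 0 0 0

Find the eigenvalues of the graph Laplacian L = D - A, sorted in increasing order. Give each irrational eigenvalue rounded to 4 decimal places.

Each diagonal entry of L is the vertex degree and each off-diagonal entry is -1 where an edge is present, 0 otherwise; in the order [1, 2, 3, 4, 5, 6, 7, 8, 9] the diagonal is [8, 3, 3, 3, 3, 3, 3, 3, 3]. L is symmetric positive semidefinite, so every eigenvalue is real and nonnegative. The single zero eigenvalue shows the graph is connected. By the matrix-tree theorem the graph has (1/9) * product of the nonzero eigenvalues = 2205 spanning trees. There is one zero in the spectrum, matching the 1 component.

[0, 1.5858, 1.5858, 3, 3, 4.4142, 4.4142, 5, 9]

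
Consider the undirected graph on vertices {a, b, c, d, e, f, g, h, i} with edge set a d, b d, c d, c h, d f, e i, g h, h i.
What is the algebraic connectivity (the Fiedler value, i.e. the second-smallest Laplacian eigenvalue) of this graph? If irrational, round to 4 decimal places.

Reading degrees in the order [a, b, c, d, e, f, g, h, i] gives [1, 1, 2, 4, 1, 1, 1, 3, 2]; set D = diag(1, 1, 2, 4, 1, 1, 1, 3, 2) and form L = D - A. Computing the eigenvalues of L and sorting gives [0, 0.1884, 0.6144, 1, 1, 1.5333, 2.3798, 4.1545, 5.1296]. The Fiedler value lambda_2 = 0.1884 is strictly positive, so the graph is connected. By the matrix-tree theorem the graph has (1/9) * product of the nonzero eigenvalues = 1 spanning tree.

0.1884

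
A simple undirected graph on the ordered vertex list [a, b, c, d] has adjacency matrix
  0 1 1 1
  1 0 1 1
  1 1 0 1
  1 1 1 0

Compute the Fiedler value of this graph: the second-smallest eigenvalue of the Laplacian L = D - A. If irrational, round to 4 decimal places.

4

Each diagonal entry of L is the vertex degree and each off-diagonal entry is -1 where an edge is present, 0 otherwise; in the order [a, b, c, d] the diagonal is [3, 3, 3, 3]. The sorted Laplacian eigenvalues are [0, 4, 4, 4]; the algebraic connectivity is the second entry, 4. There is one zero in the spectrum, matching the 1 component. The largest eigenvalue, 4, is at most the vertex count 4.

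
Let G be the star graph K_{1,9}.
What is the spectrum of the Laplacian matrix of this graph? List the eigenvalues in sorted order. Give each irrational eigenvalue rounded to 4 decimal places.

The graph has 10 vertices and degree multiset [9, 1, 1, 1, 1, 1, 1, 1, 1, 1]; D is the diagonal matrix of degrees and L = D - A. The multiplicity of 0 as a Laplacian eigenvalue equals the number of connected components. The largest eigenvalue, 10, is at most the vertex count 10.

[0, 1, 1, 1, 1, 1, 1, 1, 1, 10]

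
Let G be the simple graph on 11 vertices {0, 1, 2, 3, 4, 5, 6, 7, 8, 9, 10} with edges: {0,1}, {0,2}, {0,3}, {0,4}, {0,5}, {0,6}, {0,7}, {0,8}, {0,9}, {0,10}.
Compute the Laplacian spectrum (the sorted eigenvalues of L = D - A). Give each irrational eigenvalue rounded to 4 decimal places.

Each diagonal entry of L is the vertex degree and each off-diagonal entry is -1 where an edge is present, 0 otherwise; in the order [0, 1, 2, 3, 4, 5, 6, 7, 8, 9, 10] the diagonal is [10, 1, 1, 1, 1, 1, 1, 1, 1, 1, 1]. Since every row of L sums to 0, the all-ones vector is in the kernel and 0 is an eigenvalue. By the matrix-tree theorem the graph has (1/11) * product of the nonzero eigenvalues = 1 spanning tree. There is one zero in the spectrum, matching the 1 component.

[0, 1, 1, 1, 1, 1, 1, 1, 1, 1, 11]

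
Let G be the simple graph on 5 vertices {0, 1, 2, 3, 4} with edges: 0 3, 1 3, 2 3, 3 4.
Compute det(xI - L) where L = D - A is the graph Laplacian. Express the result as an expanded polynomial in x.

With the vertex order [0, 1, 2, 3, 4], the degrees are [1, 1, 1, 4, 1], giving D = diag(1, 1, 1, 4, 1) and L = D - A. Computing det(xI - L) by cofactor expansion (or equivalently via sum-over-permutations) gives x^5 - 8x^4 + 18x^3 - 16x^2 + 5x. Since p(0) = det(-L) = 0, x divides p(x). By the matrix-tree theorem the graph has (1/5) * product of the nonzero eigenvalues = 1 spanning tree. There is one zero in the spectrum, matching the 1 component.

x^5 - 8x^4 + 18x^3 - 16x^2 + 5x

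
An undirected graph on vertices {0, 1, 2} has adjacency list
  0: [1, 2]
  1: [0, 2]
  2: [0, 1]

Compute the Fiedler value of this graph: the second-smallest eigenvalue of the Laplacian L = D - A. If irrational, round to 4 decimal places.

Reading degrees in the order [0, 1, 2] gives [2, 2, 2]; set D = diag(2, 2, 2) and form L = D - A. Computing the eigenvalues of L and sorting gives [0, 3, 3]. The Fiedler value lambda_2 = 3 is strictly positive, so the graph is connected.

3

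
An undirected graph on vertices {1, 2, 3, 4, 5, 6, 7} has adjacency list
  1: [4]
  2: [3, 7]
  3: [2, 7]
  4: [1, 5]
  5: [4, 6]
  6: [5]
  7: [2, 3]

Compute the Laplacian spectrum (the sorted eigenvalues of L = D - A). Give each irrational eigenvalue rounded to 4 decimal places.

With the vertex order [1, 2, 3, 4, 5, 6, 7], the degrees are [1, 2, 2, 2, 2, 1, 2], giving D = diag(1, 2, 2, 2, 2, 1, 2) and L = D - A. Since every row of L sums to 0, the all-ones vector is in the kernel and 0 is an eigenvalue. The 2 zero eigenvalues correspond to the 2 connected components.

[0, 0, 0.5858, 2, 3, 3, 3.4142]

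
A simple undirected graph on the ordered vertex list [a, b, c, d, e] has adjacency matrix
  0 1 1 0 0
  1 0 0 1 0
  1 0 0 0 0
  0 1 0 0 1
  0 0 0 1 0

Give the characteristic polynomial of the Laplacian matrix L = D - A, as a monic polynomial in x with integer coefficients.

Reading degrees in the order [a, b, c, d, e] gives [2, 2, 1, 2, 1]; set D = diag(2, 2, 1, 2, 1) and form L = D - A. Computing det(xI - L) by cofactor expansion (or equivalently via sum-over-permutations) gives x^5 - 8x^4 + 21x^3 - 20x^2 + 5x. Since p(0) = det(-L) = 0, x divides p(x). By the matrix-tree theorem the graph has (1/5) * product of the nonzero eigenvalues = 1 spanning tree. The largest eigenvalue, 3.6180, is at most the vertex count 5.

x^5 - 8x^4 + 21x^3 - 20x^2 + 5x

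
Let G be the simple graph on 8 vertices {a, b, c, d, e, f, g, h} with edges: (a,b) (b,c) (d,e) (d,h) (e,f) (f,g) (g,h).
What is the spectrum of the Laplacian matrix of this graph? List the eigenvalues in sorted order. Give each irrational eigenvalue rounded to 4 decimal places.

Each diagonal entry of L is the vertex degree and each off-diagonal entry is -1 where an edge is present, 0 otherwise; in the order [a, b, c, d, e, f, g, h] the diagonal is [1, 2, 1, 2, 2, 2, 2, 2]. Since every row of L sums to 0, the all-ones vector is in the kernel and 0 is an eigenvalue. The 2 zero eigenvalues correspond to the 2 connected components. The eigenvalues sum to 14, which equals trace(L) = 2|E|.

[0, 0, 1, 1.3820, 1.3820, 3, 3.6180, 3.6180]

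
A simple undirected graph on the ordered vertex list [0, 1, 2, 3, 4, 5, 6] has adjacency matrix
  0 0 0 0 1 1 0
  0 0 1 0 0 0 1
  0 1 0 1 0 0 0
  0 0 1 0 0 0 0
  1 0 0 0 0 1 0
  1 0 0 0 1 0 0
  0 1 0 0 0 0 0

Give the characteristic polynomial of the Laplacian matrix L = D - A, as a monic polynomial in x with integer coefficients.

With the vertex order [0, 1, 2, 3, 4, 5, 6], the degrees are [2, 2, 2, 1, 2, 2, 1], giving D = diag(2, 2, 2, 1, 2, 2, 1) and L = D - A. Computing det(xI - L) by cofactor expansion (or equivalently via sum-over-permutations) gives x^7 - 12x^6 + 55x^5 - 118x^4 + 114x^3 - 36x^2. Since p(0) = det(-L) = 0, x divides p(x). There are 2 zeros in the spectrum, matching the 2 components. The eigenvalues sum to 12, which equals trace(L) = 2|E|.

x^7 - 12x^6 + 55x^5 - 118x^4 + 114x^3 - 36x^2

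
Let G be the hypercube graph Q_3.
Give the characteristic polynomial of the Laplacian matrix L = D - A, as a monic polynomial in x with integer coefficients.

The graph has 8 vertices and degree multiset [3, 3, 3, 3, 3, 3, 3, 3]; D is the diagonal matrix of degrees and L = D - A. The eigenvalues of L are [0, 2, 2, 2, 4, 4, 4, 6]; the characteristic polynomial is the product of (x - lambda_i), which multiplies out to x^8 - 24x^7 + 240x^6 - 1296x^5 + 4080x^4 - 7488x^3 + 7424x^2 - 3072x. The constant term is 0 because L is singular (the all-ones vector lies in its kernel). There is one zero in the spectrum, matching the 1 component.

x^8 - 24x^7 + 240x^6 - 1296x^5 + 4080x^4 - 7488x^3 + 7424x^2 - 3072x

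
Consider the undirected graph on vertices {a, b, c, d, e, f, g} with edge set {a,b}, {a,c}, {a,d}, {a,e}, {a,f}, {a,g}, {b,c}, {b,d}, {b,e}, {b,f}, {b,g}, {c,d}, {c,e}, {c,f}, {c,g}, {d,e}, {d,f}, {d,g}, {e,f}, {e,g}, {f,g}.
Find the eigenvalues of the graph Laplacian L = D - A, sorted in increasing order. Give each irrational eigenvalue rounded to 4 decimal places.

[0, 7, 7, 7, 7, 7, 7]

Each diagonal entry of L is the vertex degree and each off-diagonal entry is -1 where an edge is present, 0 otherwise; in the order [a, b, c, d, e, f, g] the diagonal is [6, 6, 6, 6, 6, 6, 6]. Since every row of L sums to 0, the all-ones vector is in the kernel and 0 is an eigenvalue. The single zero eigenvalue shows the graph is connected. The eigenvalues sum to 42, which equals trace(L) = 2|E|.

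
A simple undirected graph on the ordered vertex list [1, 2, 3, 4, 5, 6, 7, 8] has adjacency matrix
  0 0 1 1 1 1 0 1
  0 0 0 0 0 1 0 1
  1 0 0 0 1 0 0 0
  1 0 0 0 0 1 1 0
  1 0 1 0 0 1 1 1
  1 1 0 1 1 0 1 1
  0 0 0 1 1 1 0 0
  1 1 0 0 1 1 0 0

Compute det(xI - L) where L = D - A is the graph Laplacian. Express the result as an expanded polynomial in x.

x^8 - 30x^7 + 371x^6 - 2440x^5 + 9171x^4 - 19602x^3 + 21961x^2 - 9936x

Reading degrees in the order [1, 2, 3, 4, 5, 6, 7, 8] gives [5, 2, 2, 3, 5, 6, 3, 4]; set D = diag(5, 2, 2, 3, 5, 6, 3, 4) and form L = D - A. L has integer entries, so p(x) = det(xI - L) has integer coefficients. Expanding the determinant yields x^8 - 30x^7 + 371x^6 - 2440x^5 + 9171x^4 - 19602x^3 + 21961x^2 - 9936x. The constant term is 0 because L is singular (the all-ones vector lies in its kernel). There is one zero in the spectrum, matching the 1 component. The largest eigenvalue, 7.1124, is at most the vertex count 8.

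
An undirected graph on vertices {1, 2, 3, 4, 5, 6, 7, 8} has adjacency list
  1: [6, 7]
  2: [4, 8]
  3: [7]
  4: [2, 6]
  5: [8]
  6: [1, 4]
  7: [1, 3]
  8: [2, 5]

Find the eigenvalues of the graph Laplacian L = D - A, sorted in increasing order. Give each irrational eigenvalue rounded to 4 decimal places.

Each diagonal entry of L is the vertex degree and each off-diagonal entry is -1 where an edge is present, 0 otherwise; in the order [1, 2, 3, 4, 5, 6, 7, 8] the diagonal is [2, 2, 1, 2, 1, 2, 2, 2]. Since every row of L sums to 0, the all-ones vector is in the kernel and 0 is an eigenvalue. The single zero eigenvalue shows the graph is connected.

[0, 0.1522, 0.5858, 1.2346, 2, 2.7654, 3.4142, 3.8478]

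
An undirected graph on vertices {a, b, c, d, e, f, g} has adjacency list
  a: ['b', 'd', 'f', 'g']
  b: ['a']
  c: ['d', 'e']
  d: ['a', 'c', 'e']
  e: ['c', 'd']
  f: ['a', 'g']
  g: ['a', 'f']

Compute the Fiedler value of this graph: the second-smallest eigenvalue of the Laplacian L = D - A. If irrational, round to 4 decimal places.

Reading degrees in the order [a, b, c, d, e, f, g] gives [4, 1, 2, 3, 2, 2, 2]; set D = diag(4, 1, 2, 3, 2, 2, 2) and form L = D - A. Computing the eigenvalues of L and sorting gives [0, 0.3983, 1, 3, 3, 3.3399, 5.2618]. The Fiedler value lambda_2 = 0.3983 is strictly positive, so the graph is connected. The largest eigenvalue, 5.2618, is at most the vertex count 7.

0.3983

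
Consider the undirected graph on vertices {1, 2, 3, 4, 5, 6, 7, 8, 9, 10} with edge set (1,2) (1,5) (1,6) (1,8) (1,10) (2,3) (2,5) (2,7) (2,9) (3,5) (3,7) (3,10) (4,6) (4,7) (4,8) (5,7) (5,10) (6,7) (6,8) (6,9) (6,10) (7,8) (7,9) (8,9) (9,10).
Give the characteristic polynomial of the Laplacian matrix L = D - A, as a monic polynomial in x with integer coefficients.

Reading degrees in the order [1, 2, 3, 4, 5, 6, 7, 8, 9, 10] gives [5, 5, 4, 3, 5, 6, 7, 5, 5, 5]; set D = diag(5, 5, 4, 3, 5, 6, 7, 5, 5, 5) and form L = D - A. Computing det(xI - L) by cofactor expansion (or equivalently via sum-over-permutations) gives x^10 - 50x^9 + 1095x^8 - 13774x^7 + 109562x^6 - 570768x^5 + 1944308x^4 - 4167508x^3 + 5085963x^2 - 2681870x. Since p(0) = det(-L) = 0, x divides p(x). There is one zero in the spectrum, matching the 1 component.

x^10 - 50x^9 + 1095x^8 - 13774x^7 + 109562x^6 - 570768x^5 + 1944308x^4 - 4167508x^3 + 5085963x^2 - 2681870x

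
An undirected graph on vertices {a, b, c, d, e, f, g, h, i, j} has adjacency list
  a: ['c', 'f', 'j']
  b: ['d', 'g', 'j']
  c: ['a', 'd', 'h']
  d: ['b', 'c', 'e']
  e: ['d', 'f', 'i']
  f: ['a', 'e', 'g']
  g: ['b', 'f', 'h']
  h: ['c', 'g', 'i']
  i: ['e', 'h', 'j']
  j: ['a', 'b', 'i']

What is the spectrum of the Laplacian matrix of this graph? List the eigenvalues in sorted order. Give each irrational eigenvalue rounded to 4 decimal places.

With the vertex order [a, b, c, d, e, f, g, h, i, j], the degrees are [3, 3, 3, 3, 3, 3, 3, 3, 3, 3], giving D = diag(3, 3, 3, 3, 3, 3, 3, 3, 3, 3) and L = D - A. Since every row of L sums to 0, the all-ones vector is in the kernel and 0 is an eigenvalue. The single zero eigenvalue shows the graph is connected.

[0, 2, 2, 2, 2, 2, 5, 5, 5, 5]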